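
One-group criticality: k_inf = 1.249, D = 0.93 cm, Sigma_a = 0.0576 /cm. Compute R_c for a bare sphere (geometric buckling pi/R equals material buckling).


L^2 = D / Sigma_a = 0.93 / 0.0576 = 16.14583 cm^2
B_m^2 = (k_inf - 1) / L^2 = (1.249 - 1) / 16.14583 = 0.01542194 /cm^2
For a bare sphere: B_g = pi/R, so R_c = pi / sqrt(B_m^2)
R_c = pi / sqrt(0.01542194) = 25.298 cm

25.298


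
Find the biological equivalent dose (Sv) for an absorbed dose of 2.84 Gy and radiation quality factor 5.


H = D * Q
H = 2.84 * 5
H = 14.200 Sv

14.200


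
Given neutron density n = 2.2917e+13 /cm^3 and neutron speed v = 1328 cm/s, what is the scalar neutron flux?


phi = n * v
phi = 2.2917e+13 * 1328
phi = 3.0434e+16 /cm^2/s

3.0434e+16


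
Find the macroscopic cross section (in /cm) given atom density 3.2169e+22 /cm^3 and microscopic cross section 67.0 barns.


Sigma = N * sigma_barns * 1e-24
Sigma = 3.2169e+22 * 67.0 * 1e-24
Sigma = 2.1553 /cm

2.1553


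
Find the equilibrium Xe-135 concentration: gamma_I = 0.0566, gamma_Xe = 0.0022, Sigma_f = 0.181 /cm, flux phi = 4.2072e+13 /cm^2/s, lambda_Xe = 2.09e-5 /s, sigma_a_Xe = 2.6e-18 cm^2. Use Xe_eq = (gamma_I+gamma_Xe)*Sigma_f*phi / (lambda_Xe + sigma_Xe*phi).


Xe_eq = (gamma_I + gamma_Xe) * Sigma_f * phi / (lambda_Xe + sigma_Xe * phi)
Numerator = (0.0566 + 0.0022) * 0.181 * 4.2072e+13 = 4.477639e+11
Denominator = 2.09e-5 + 2.6e-18 * 4.2072e+13 = 1.302872e-04
Xe_eq = 4.477639e+11 / 1.302872e-04 = 3.4367e+15 /cm^3

3.4367e+15


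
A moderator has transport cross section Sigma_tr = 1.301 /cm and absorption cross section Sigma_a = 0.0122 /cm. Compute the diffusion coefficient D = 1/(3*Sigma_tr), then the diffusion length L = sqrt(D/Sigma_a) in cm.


D = 1 / (3 * Sigma_tr) = 1 / (3 * 1.301) = 0.2562132 cm
L = sqrt(D / Sigma_a)
L = sqrt(0.2562132 / 0.0122)
L = 4.5827 cm

4.5827


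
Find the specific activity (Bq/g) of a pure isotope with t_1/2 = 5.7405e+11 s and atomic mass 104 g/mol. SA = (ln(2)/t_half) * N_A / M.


lambda = ln(2) / t_half = ln(2) / 5.7405e+11 = 1.207468e-12 /s
SA = lambda * N_A / M
SA = 1.207468e-12 * 6.022e23 / 104
SA = 6.9917e+09 Bq/g

6.9917e+09


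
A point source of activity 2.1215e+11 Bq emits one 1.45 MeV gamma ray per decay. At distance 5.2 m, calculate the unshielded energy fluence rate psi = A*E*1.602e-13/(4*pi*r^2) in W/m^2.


psi = A * E * 1.602e-13 / (4*pi*r^2)
psi = 2.1215e+11 * 1.45 * 1.602e-13 / (4*pi*5.2^2)
psi = 1.4503e-04 W/m^2

1.4503e-04


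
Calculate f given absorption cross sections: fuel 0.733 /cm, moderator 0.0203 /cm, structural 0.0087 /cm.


f = Sigma_a_fuel / (Sigma_a_fuel + Sigma_a_mod + Sigma_a_other)
f = 0.733 / (0.733 + 0.0203 + 0.0087)
f = 0.96194

0.96194


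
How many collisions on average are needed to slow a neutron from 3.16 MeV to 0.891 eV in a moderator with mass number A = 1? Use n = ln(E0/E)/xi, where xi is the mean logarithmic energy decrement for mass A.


xi = 1 + (A-1)^2/(2A)*ln((A-1)/(A+1)) = 1 (for A = 1)
n = ln(E0/E) / xi
n = ln(3.16e6 / 0.891) / 1
n = ln(3.546577e+06) / 1 = 15.081

15.081


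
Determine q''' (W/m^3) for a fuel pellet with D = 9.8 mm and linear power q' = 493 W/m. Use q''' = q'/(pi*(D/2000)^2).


r = D / 2 / 1000 = 9.8 / 2 / 1000 = 0.0049 m
q''' = q' / (pi * r^2)
q''' = 493 / (pi * 0.0049^2)
q''' = 6.5359e+06 W/m^3

6.5359e+06


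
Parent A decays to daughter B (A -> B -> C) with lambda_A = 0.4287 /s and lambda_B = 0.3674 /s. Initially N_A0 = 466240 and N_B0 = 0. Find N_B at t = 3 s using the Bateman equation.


N_B(t) = lambda_A * N_A0 / (lambda_B - lambda_A) * [exp(-lambda_A*t) - exp(-lambda_B*t)]
exp(-0.4287*3) = 0.2763464; exp(-0.3674*3) = 0.3321396
N_B = 0.4287 * 466240 / (0.3674 - 0.4287) * (0.2763464 - 0.3321396)
N_B = 181921

181921


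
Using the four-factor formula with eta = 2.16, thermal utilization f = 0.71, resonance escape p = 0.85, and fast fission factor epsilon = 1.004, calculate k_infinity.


k_inf = eta * f * p * epsilon
k_inf = 2.16 * 0.71 * 0.85 * 1.004
k_inf = 1.3088

1.3088


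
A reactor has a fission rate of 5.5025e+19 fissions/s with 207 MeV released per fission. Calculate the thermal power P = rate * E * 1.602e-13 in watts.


P = fission_rate * E_MeV * 1.602e-13
P = 5.5025e+19 * 207 * 1.602e-13
P = 1.8247e+09 W

1.8247e+09


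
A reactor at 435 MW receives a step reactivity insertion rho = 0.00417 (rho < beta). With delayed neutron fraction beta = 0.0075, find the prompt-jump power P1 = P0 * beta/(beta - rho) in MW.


P1/P0 = beta / (beta - rho)
P1/P0 = 0.0075 / (0.0075 - 0.00417) = 2.252252
P1 = 435 * 2.252252 = 979.73 MW

979.73


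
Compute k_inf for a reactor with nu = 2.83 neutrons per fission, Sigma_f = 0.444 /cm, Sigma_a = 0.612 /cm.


k_inf = nu * Sigma_f / Sigma_a
k_inf = 2.83 * 0.444 / 0.612
k_inf = 2.0531

2.0531


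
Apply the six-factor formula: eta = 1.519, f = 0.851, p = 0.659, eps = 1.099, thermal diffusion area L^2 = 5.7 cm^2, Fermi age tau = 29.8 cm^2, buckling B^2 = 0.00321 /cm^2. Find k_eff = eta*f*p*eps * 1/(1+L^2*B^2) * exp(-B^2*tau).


k_inf = eta*f*p*eps = 1.519*0.851*0.659*1.099 = 0.9362039
P_TNL = 1/(1 + L^2*B^2) = 1/(1 + 5.7*0.00321) = 0.9820318
P_FNL = exp(-B^2*tau) = exp(-0.00321*29.8) = 0.9087748
k_eff = k_inf * P_TNL * P_FNL = 0.9362039 * 0.9820318 * 0.9087748
k_eff = 0.83551

0.83551


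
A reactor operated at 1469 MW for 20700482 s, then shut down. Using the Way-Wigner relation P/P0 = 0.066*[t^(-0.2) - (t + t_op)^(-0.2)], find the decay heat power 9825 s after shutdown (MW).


P/P0 = 0.066 * [t^(-0.2) - (t + t_op)^(-0.2)]
P/P0 = 0.066 * [9825^(-0.2) - (9825 + 20700482)^(-0.2)]
P/P0 = 0.066 * [0.1590499 - 0.03441618] = 0.008225826
P = 1469 * 0.008225826 = 12.084 MW

12.084


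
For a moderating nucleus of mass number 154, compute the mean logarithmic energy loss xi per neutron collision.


xi = 1 + (A-1)^2/(2A) * ln((A-1)/(A+1))
xi = 1 + (154-1)^2/(2*154) * ln((154-1)/(154 +1))
xi = 0.012931

0.012931


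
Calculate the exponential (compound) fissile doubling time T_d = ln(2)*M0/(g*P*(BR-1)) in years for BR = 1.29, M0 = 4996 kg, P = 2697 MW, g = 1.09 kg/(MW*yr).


Breeding gain G = BR - 1 = 1.29 - 1 = 0.29
Fissile production rate = g * P * G = 1.09 * 2697 * 0.29 = 852.5217 kg/yr
T_d = ln(2) * M0 / (g * P * G)
T_d = ln(2) * 4996 / 852.5217 = 4.0620 yr

4.0620


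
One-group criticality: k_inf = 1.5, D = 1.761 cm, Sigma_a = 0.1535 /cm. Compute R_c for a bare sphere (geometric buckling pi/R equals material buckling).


L^2 = D / Sigma_a = 1.761 / 0.1535 = 11.47231 cm^2
B_m^2 = (k_inf - 1) / L^2 = (1.5 - 1) / 11.47231 = 0.04358320 /cm^2
For a bare sphere: B_g = pi/R, so R_c = pi / sqrt(B_m^2)
R_c = pi / sqrt(0.04358320) = 15.048 cm

15.048


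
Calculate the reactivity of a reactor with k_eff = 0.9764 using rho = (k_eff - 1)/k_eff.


rho = (k_eff - 1) / k_eff
rho = (0.9764 - 1) / 0.9764
rho = -0.024170

-0.024170


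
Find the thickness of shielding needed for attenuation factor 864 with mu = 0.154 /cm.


x = ln(factor) / mu
x = ln(864) / 0.154
x = 43.906 cm

43.906


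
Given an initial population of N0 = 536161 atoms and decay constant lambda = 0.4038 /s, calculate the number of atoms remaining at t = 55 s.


N = N0 * exp(-lambda * t)
N = 536161 * exp(-0.4038 * 55)
N = 1.2135e-04

1.2135e-04


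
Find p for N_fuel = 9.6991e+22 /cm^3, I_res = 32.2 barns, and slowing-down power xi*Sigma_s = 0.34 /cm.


p = exp(-N * I * 1e-24 / (xi*Sigma_s))
p = exp(-9.6991e+22 * 32.2 * 1e-24 / 0.34)
p = 1.0250e-04

1.0250e-04


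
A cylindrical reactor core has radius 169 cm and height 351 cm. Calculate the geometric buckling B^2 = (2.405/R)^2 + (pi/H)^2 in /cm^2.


B^2 = (2.405/R)^2 + (pi/H)^2
B^2 = (2.405/169)^2 + (pi/351)^2
B^2 = 2.8262e-04 /cm^2

2.8262e-04


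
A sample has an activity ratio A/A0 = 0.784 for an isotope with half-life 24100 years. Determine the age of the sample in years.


lambda = ln(2) / t_half = ln(2) / 24100 = 2.876129e-05 /yr
t = -ln(A/A0) / lambda
t = -ln(0.784) / 2.876129e-05
t = 8460.9 yr

8460.9


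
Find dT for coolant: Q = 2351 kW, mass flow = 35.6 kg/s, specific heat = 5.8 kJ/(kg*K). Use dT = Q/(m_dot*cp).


dT = Q / (m_dot * cp)
dT = 2351 / (35.6 * 5.8)
dT = 11.386 C

11.386


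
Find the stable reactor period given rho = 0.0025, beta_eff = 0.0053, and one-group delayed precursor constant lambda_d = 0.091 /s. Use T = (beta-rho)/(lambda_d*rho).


T = (beta - rho) / (lambda_d * rho)
T = (0.0053 - 0.0025) / (0.091 * 0.0025)
T = 12.308 s

12.308


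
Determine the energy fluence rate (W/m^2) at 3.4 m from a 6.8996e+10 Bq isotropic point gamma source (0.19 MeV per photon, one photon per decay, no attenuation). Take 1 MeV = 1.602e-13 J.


psi = A * E * 1.602e-13 / (4*pi*r^2)
psi = 6.8996e+10 * 0.19 * 1.602e-13 / (4*pi*3.4^2)
psi = 1.4457e-05 W/m^2

1.4457e-05


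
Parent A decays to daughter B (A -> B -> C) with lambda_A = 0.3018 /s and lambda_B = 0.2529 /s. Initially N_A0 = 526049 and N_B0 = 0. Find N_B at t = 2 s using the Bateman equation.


N_B(t) = lambda_A * N_A0 / (lambda_B - lambda_A) * [exp(-lambda_A*t) - exp(-lambda_B*t)]
exp(-0.3018*2) = 0.5468395; exp(-0.2529*2) = 0.6030230
N_B = 0.3018 * 526049 / (0.2529 - 0.3018) * (0.5468395 - 0.6030230)
N_B = 182409

182409


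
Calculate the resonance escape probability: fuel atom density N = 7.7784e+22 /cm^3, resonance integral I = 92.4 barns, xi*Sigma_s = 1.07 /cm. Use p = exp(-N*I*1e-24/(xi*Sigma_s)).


p = exp(-N * I * 1e-24 / (xi*Sigma_s))
p = exp(-7.7784e+22 * 92.4 * 1e-24 / 1.07)
p = 0.0012101

0.0012101


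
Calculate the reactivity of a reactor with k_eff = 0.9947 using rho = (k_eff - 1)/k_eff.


rho = (k_eff - 1) / k_eff
rho = (0.9947 - 1) / 0.9947
rho = -0.0053282

-0.0053282


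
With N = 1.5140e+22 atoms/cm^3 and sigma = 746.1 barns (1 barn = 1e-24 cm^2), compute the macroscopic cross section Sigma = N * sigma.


Sigma = N * sigma_barns * 1e-24
Sigma = 1.5140e+22 * 746.1 * 1e-24
Sigma = 11.296 /cm

11.296


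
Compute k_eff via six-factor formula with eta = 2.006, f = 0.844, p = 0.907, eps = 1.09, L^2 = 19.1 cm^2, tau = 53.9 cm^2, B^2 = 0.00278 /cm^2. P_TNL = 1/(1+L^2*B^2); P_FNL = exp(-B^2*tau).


k_inf = eta*f*p*eps = 2.006*0.844*0.907*1.09 = 1.673814
P_TNL = 1/(1 + L^2*B^2) = 1/(1 + 19.1*0.00278) = 0.9495792
P_FNL = exp(-B^2*tau) = exp(-0.00278*53.9) = 0.8608440
k_eff = k_inf * P_TNL * P_FNL = 1.673814 * 0.9495792 * 0.8608440
k_eff = 1.3682

1.3682


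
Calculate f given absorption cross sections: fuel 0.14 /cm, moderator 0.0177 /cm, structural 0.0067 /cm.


f = Sigma_a_fuel / (Sigma_a_fuel + Sigma_a_mod + Sigma_a_other)
f = 0.14 / (0.14 + 0.0177 + 0.0067)
f = 0.85158

0.85158


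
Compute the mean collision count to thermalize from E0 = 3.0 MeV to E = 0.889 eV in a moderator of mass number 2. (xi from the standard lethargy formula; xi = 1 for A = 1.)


xi = 1 + (A-1)^2/(2A)*ln((A-1)/(A+1)) = 0.7253469 (for A = 2)
n = ln(E0/E) / xi
n = ln(3.0e6 / 0.889) / 0.7253469
n = ln(3.374578e+06) / 0.7253469 = 20.724

20.724


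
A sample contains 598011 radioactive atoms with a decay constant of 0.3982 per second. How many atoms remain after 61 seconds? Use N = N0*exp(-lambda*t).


N = N0 * exp(-lambda * t)
N = 598011 * exp(-0.3982 * 61)
N = 1.6889e-05

1.6889e-05


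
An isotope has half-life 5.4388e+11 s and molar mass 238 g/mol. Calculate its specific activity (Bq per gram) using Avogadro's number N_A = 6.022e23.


lambda = ln(2) / t_half = ln(2) / 5.4388e+11 = 1.274449e-12 /s
SA = lambda * N_A / M
SA = 1.274449e-12 * 6.022e23 / 238
SA = 3.2247e+09 Bq/g

3.2247e+09


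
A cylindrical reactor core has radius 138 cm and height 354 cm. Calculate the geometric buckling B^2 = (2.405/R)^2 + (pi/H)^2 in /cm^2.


B^2 = (2.405/R)^2 + (pi/H)^2
B^2 = (2.405/138)^2 + (pi/354)^2
B^2 = 3.8248e-04 /cm^2

3.8248e-04


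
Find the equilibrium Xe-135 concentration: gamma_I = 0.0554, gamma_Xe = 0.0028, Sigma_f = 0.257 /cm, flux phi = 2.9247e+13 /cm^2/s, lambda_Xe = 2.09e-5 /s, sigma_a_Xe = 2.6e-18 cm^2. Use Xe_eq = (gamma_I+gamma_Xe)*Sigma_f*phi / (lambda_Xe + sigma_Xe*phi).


Xe_eq = (gamma_I + gamma_Xe) * Sigma_f * phi / (lambda_Xe + sigma_Xe * phi)
Numerator = (0.0554 + 0.0028) * 0.257 * 2.9247e+13 = 4.374591e+11
Denominator = 2.09e-5 + 2.6e-18 * 2.9247e+13 = 9.694220e-05
Xe_eq = 4.374591e+11 / 9.694220e-05 = 4.5126e+15 /cm^3

4.5126e+15


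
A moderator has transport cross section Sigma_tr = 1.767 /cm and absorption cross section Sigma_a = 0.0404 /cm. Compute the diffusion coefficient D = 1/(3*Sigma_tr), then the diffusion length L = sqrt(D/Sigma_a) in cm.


D = 1 / (3 * Sigma_tr) = 1 / (3 * 1.767) = 0.1886437 cm
L = sqrt(D / Sigma_a)
L = sqrt(0.1886437 / 0.0404)
L = 2.1609 cm

2.1609


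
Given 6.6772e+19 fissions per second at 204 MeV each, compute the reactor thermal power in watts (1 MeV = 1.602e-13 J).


P = fission_rate * E_MeV * 1.602e-13
P = 6.6772e+19 * 204 * 1.602e-13
P = 2.1822e+09 W

2.1822e+09


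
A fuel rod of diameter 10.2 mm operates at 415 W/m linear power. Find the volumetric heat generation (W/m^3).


r = D / 2 / 1000 = 10.2 / 2 / 1000 = 0.0051 m
q''' = q' / (pi * r^2)
q''' = 415 / (pi * 0.0051^2)
q''' = 5.0788e+06 W/m^3

5.0788e+06


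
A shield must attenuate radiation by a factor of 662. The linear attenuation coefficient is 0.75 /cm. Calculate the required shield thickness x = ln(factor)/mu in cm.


x = ln(factor) / mu
x = ln(662) / 0.75
x = 8.6604 cm

8.6604


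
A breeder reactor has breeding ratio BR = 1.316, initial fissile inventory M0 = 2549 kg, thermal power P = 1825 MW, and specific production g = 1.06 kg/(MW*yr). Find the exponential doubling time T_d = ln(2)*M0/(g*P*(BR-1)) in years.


Breeding gain G = BR - 1 = 1.316 - 1 = 0.316
Fissile production rate = g * P * G = 1.06 * 1825 * 0.316 = 611.302 kg/yr
T_d = ln(2) * M0 / (g * P * G)
T_d = ln(2) * 2549 / 611.302 = 2.8903 yr

2.8903


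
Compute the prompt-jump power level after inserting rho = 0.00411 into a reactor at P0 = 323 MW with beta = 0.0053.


P1/P0 = beta / (beta - rho)
P1/P0 = 0.0053 / (0.0053 - 0.00411) = 4.453782
P1 = 323 * 4.453782 = 1438.6 MW

1438.6


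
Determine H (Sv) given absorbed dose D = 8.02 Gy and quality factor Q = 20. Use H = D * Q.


H = D * Q
H = 8.02 * 20
H = 160.40 Sv

160.40


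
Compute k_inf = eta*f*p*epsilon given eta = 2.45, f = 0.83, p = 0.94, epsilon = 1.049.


k_inf = eta * f * p * epsilon
k_inf = 2.45 * 0.83 * 0.94 * 1.049
k_inf = 2.0052

2.0052


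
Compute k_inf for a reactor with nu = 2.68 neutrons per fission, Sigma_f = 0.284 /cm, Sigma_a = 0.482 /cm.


k_inf = nu * Sigma_f / Sigma_a
k_inf = 2.68 * 0.284 / 0.482
k_inf = 1.5791

1.5791


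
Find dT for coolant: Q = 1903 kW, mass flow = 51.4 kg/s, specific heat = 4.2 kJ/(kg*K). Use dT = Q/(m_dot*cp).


dT = Q / (m_dot * cp)
dT = 1903 / (51.4 * 4.2)
dT = 8.8151 C

8.8151


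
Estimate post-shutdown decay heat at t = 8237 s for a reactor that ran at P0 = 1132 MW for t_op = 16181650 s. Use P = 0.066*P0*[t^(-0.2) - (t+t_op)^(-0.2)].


P/P0 = 0.066 * [t^(-0.2) - (t + t_op)^(-0.2)]
P/P0 = 0.066 * [8237^(-0.2) - (8237 + 16181650)^(-0.2)]
P/P0 = 0.066 * [0.1647579 - 0.03615357] = 0.008487886
P = 1132 * 0.008487886 = 9.6083 MW

9.6083


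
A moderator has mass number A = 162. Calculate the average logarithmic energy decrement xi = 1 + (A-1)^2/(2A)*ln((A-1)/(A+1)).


xi = 1 + (A-1)^2/(2A) * ln((A-1)/(A+1))
xi = 1 + (162-1)^2/(2*162) * ln((162-1)/(162 +1))
xi = 0.012295

0.012295


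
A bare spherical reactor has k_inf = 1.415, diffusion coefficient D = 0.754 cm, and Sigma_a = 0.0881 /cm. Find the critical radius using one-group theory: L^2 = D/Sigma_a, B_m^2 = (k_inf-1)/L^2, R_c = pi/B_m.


L^2 = D / Sigma_a = 0.754 / 0.0881 = 8.558456 cm^2
B_m^2 = (k_inf - 1) / L^2 = (1.415 - 1) / 8.558456 = 0.04849005 /cm^2
For a bare sphere: B_g = pi/R, so R_c = pi / sqrt(B_m^2)
R_c = pi / sqrt(0.04849005) = 14.267 cm

14.267


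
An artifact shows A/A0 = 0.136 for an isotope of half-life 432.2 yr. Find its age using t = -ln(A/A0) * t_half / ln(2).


lambda = ln(2) / t_half = ln(2) / 432.2 = 0.001603765 /yr
t = -ln(A/A0) / lambda
t = -ln(0.136) / 0.001603765
t = 1244.0 yr

1244.0


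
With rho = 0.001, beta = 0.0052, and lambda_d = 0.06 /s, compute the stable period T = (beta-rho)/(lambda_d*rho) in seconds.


T = (beta - rho) / (lambda_d * rho)
T = (0.0052 - 0.001) / (0.06 * 0.001)
T = 70.000 s

70.000


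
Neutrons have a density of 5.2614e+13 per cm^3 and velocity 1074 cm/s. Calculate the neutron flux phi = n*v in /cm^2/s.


phi = n * v
phi = 5.2614e+13 * 1074
phi = 5.6507e+16 /cm^2/s

5.6507e+16


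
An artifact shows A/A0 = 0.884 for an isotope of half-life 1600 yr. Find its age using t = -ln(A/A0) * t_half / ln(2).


lambda = ln(2) / t_half = ln(2) / 1600 = 4.332170e-04 /yr
t = -ln(A/A0) / lambda
t = -ln(0.884) / 4.332170e-04
t = 284.61 yr

284.61


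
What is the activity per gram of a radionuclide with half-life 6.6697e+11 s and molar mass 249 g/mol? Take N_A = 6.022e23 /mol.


lambda = ln(2) / t_half = ln(2) / 6.6697e+11 = 1.039248e-12 /s
SA = lambda * N_A / M
SA = 1.039248e-12 * 6.022e23 / 249
SA = 2.5134e+09 Bq/g

2.5134e+09


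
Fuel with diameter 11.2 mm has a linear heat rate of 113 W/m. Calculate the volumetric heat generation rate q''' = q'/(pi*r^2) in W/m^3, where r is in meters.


r = D / 2 / 1000 = 11.2 / 2 / 1000 = 0.0056 m
q''' = q' / (pi * r^2)
q''' = 113 / (pi * 0.0056^2)
q''' = 1.1470e+06 W/m^3

1.1470e+06


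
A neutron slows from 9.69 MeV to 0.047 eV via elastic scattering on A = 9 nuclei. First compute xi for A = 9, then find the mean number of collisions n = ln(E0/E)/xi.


xi = 1 + (A-1)^2/(2A)*ln((A-1)/(A+1)) = 0.2066007 (for A = 9)
n = ln(E0/E) / xi
n = ln(9.69e6 / 0.047) / 0.2066007
n = ln(2.061702e+08) / 0.2066007 = 92.663

92.663


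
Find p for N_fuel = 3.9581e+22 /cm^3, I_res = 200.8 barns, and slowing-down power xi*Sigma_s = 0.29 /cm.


p = exp(-N * I * 1e-24 / (xi*Sigma_s))
p = exp(-3.9581e+22 * 200.8 * 1e-24 / 0.29)
p = 1.2518e-12

1.2518e-12


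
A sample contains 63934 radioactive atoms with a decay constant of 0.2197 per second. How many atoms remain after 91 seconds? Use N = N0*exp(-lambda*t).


N = N0 * exp(-lambda * t)
N = 63934 * exp(-0.2197 * 91)
N = 1.3274e-04

1.3274e-04


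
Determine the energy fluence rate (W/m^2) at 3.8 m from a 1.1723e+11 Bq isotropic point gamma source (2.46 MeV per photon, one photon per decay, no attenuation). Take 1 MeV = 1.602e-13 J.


psi = A * E * 1.602e-13 / (4*pi*r^2)
psi = 1.1723e+11 * 2.46 * 1.602e-13 / (4*pi*3.8^2)
psi = 2.5460e-04 W/m^2

2.5460e-04


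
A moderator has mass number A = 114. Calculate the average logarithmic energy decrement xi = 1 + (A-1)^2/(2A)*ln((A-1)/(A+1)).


xi = 1 + (A-1)^2/(2A) * ln((A-1)/(A+1))
xi = 1 + (114-1)^2/(2*114) * ln((114-1)/(114 +1))
xi = 0.017442

0.017442


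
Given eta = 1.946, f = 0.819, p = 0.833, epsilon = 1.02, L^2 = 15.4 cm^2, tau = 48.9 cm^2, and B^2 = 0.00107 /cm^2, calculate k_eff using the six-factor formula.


k_inf = eta*f*p*eps = 1.946*0.819*0.833*1.02 = 1.354166
P_TNL = 1/(1 + L^2*B^2) = 1/(1 + 15.4*0.00107) = 0.9837891
P_FNL = exp(-B^2*tau) = exp(-0.00107*48.9) = 0.9490223
k_eff = k_inf * P_TNL * P_FNL = 1.354166 * 0.9837891 * 0.9490223
k_eff = 1.2643

1.2643


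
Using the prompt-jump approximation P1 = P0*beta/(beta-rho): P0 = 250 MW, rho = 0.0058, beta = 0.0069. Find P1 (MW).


P1/P0 = beta / (beta - rho)
P1/P0 = 0.0069 / (0.0069 - 0.0058) = 6.272727
P1 = 250 * 6.272727 = 1568.2 MW

1568.2


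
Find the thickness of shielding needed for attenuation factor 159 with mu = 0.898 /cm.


x = ln(factor) / mu
x = ln(159) / 0.898
x = 5.6447 cm

5.6447


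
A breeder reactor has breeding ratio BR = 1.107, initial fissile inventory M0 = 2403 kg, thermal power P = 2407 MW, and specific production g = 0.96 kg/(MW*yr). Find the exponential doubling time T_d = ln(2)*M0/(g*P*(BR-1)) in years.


Breeding gain G = BR - 1 = 1.107 - 1 = 0.107
Fissile production rate = g * P * G = 0.96 * 2407 * 0.107 = 247.24704 kg/yr
T_d = ln(2) * M0 / (g * P * G)
T_d = ln(2) * 2403 / 247.24704 = 6.7367 yr

6.7367


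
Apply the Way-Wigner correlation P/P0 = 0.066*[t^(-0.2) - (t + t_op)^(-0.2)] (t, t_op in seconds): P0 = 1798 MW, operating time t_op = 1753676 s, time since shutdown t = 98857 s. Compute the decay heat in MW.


P/P0 = 0.066 * [t^(-0.2) - (t + t_op)^(-0.2)]
P/P0 = 0.066 * [98857^(-0.2) - (98857 + 1753676)^(-0.2)]
P/P0 = 0.066 * [0.1002302 - 0.05577593] = 0.002933982
P = 1798 * 0.002933982 = 5.2753 MW

5.2753


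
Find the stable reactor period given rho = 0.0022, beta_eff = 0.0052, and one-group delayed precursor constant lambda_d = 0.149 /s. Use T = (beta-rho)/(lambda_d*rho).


T = (beta - rho) / (lambda_d * rho)
T = (0.0052 - 0.0022) / (0.149 * 0.0022)
T = 9.1519 s

9.1519


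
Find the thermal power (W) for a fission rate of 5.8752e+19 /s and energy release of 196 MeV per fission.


P = fission_rate * E_MeV * 1.602e-13
P = 5.8752e+19 * 196 * 1.602e-13
P = 1.8448e+09 W

1.8448e+09


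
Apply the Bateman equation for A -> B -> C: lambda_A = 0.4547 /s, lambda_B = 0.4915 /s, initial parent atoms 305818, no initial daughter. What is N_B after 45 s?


N_B(t) = lambda_A * N_A0 / (lambda_B - lambda_A) * [exp(-lambda_A*t) - exp(-lambda_B*t)]
exp(-0.4547*45) = 1.299222e-09; exp(-0.4915*45) = 2.480229e-10
N_B = 0.4547 * 305818 / (0.4915 - 0.4547) * (1.299222e-09 - 2.480229e-10)
N_B = 0.0039721

0.0039721


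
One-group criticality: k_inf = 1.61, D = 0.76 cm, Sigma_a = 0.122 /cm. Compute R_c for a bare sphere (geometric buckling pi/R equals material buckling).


L^2 = D / Sigma_a = 0.76 / 0.122 = 6.229508 cm^2
B_m^2 = (k_inf - 1) / L^2 = (1.61 - 1) / 6.229508 = 0.09792106 /cm^2
For a bare sphere: B_g = pi/R, so R_c = pi / sqrt(B_m^2)
R_c = pi / sqrt(0.09792106) = 10.039 cm

10.039


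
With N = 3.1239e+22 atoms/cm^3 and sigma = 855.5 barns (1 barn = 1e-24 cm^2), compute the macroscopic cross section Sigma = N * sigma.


Sigma = N * sigma_barns * 1e-24
Sigma = 3.1239e+22 * 855.5 * 1e-24
Sigma = 26.725 /cm

26.725


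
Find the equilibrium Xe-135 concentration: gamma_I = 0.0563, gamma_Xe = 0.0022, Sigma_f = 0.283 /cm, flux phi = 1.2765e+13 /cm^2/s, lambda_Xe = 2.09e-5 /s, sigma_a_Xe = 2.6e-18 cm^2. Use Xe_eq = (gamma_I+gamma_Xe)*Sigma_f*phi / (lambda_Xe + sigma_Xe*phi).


Xe_eq = (gamma_I + gamma_Xe) * Sigma_f * phi / (lambda_Xe + sigma_Xe * phi)
Numerator = (0.0563 + 0.0022) * 0.283 * 1.2765e+13 = 2.113310e+11
Denominator = 2.09e-5 + 2.6e-18 * 1.2765e+13 = 5.408900e-05
Xe_eq = 2.113310e+11 / 5.408900e-05 = 3.9071e+15 /cm^3

3.9071e+15


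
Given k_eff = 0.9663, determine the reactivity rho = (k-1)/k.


rho = (k_eff - 1) / k_eff
rho = (0.9663 - 1) / 0.9663
rho = -0.034875

-0.034875


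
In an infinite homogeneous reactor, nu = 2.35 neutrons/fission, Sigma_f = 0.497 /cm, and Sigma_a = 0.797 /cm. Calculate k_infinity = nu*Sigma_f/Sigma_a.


k_inf = nu * Sigma_f / Sigma_a
k_inf = 2.35 * 0.497 / 0.797
k_inf = 1.4654

1.4654


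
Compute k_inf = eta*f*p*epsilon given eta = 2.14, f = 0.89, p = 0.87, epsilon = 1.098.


k_inf = eta * f * p * epsilon
k_inf = 2.14 * 0.89 * 0.87 * 1.098
k_inf = 1.8194

1.8194


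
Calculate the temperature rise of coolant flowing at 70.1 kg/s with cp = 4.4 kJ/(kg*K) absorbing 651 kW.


dT = Q / (m_dot * cp)
dT = 651 / (70.1 * 4.4)
dT = 2.1106 C

2.1106


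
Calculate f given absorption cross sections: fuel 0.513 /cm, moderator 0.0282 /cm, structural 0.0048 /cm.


f = Sigma_a_fuel / (Sigma_a_fuel + Sigma_a_mod + Sigma_a_other)
f = 0.513 / (0.513 + 0.0282 + 0.0048)
f = 0.93956

0.93956


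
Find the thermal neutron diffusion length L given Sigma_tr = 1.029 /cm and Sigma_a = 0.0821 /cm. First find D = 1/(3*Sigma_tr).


D = 1 / (3 * Sigma_tr) = 1 / (3 * 1.029) = 0.3239391 cm
L = sqrt(D / Sigma_a)
L = sqrt(0.3239391 / 0.0821)
L = 1.9864 cm

1.9864


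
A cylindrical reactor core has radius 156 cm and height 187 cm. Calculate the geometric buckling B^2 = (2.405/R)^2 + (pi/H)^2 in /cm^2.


B^2 = (2.405/R)^2 + (pi/H)^2
B^2 = (2.405/156)^2 + (pi/187)^2
B^2 = 5.1991e-04 /cm^2

5.1991e-04


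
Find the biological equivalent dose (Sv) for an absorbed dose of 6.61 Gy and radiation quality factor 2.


H = D * Q
H = 6.61 * 2
H = 13.220 Sv

13.220


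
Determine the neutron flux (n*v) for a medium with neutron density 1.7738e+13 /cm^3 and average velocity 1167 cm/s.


phi = n * v
phi = 1.7738e+13 * 1167
phi = 2.0700e+16 /cm^2/s

2.0700e+16


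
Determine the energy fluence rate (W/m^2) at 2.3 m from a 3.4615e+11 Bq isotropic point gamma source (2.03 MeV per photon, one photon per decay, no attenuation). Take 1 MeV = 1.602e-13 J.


psi = A * E * 1.602e-13 / (4*pi*r^2)
psi = 3.4615e+11 * 2.03 * 1.602e-13 / (4*pi*2.3^2)
psi = 0.0016934 W/m^2

0.0016934


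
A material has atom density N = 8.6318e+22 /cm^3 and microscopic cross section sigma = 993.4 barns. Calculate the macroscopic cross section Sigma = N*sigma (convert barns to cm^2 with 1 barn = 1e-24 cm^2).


Sigma = N * sigma_barns * 1e-24
Sigma = 8.6318e+22 * 993.4 * 1e-24
Sigma = 85.748 /cm

85.748


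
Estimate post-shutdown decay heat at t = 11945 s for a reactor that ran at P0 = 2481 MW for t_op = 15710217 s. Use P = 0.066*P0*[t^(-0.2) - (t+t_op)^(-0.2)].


P/P0 = 0.066 * [t^(-0.2) - (t + t_op)^(-0.2)]
P/P0 = 0.066 * [11945^(-0.2) - (11945 + 15710217)^(-0.2)]
P/P0 = 0.066 * [0.1529547 - 0.03636617] = 0.007694843
P = 2481 * 0.007694843 = 19.091 MW

19.091


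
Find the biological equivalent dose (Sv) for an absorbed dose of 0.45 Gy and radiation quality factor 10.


H = D * Q
H = 0.45 * 10
H = 4.5000 Sv

4.5000


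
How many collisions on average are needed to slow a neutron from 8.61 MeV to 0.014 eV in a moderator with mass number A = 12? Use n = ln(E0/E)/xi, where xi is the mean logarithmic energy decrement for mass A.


xi = 1 + (A-1)^2/(2A)*ln((A-1)/(A+1)) = 0.1577690 (for A = 12)
n = ln(E0/E) / xi
n = ln(8.61e6 / 0.014) / 0.1577690
n = ln(6.150000e+08) / 0.1577690 = 128.27

128.27


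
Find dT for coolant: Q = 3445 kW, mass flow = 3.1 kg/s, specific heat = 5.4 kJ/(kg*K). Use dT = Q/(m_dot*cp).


dT = Q / (m_dot * cp)
dT = 3445 / (3.1 * 5.4)
dT = 205.79 C

205.79


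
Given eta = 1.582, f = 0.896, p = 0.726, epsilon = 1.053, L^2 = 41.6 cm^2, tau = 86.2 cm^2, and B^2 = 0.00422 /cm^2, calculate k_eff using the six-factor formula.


k_inf = eta*f*p*eps = 1.582*0.896*0.726*1.053 = 1.083626
P_TNL = 1/(1 + L^2*B^2) = 1/(1 + 41.6*0.00422) = 0.8506642
P_FNL = exp(-B^2*tau) = exp(-0.00422*86.2) = 0.6950552
k_eff = k_inf * P_TNL * P_FNL = 1.083626 * 0.8506642 * 0.6950552
k_eff = 0.64070

0.64070


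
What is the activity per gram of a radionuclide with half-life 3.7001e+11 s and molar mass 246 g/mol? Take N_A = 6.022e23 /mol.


lambda = ln(2) / t_half = ln(2) / 3.7001e+11 = 1.873320e-12 /s
SA = lambda * N_A / M
SA = 1.873320e-12 * 6.022e23 / 246
SA = 4.5858e+09 Bq/g

4.5858e+09


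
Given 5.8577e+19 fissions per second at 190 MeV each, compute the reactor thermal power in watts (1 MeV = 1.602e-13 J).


P = fission_rate * E_MeV * 1.602e-13
P = 5.8577e+19 * 190 * 1.602e-13
P = 1.7830e+09 W

1.7830e+09


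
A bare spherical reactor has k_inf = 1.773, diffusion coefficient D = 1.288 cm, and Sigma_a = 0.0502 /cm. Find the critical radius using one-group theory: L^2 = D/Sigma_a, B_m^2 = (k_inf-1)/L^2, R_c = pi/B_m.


L^2 = D / Sigma_a = 1.288 / 0.0502 = 25.65737 cm^2
B_m^2 = (k_inf - 1) / L^2 = (1.773 - 1) / 25.65737 = 0.03012780 /cm^2
For a bare sphere: B_g = pi/R, so R_c = pi / sqrt(B_m^2)
R_c = pi / sqrt(0.03012780) = 18.099 cm

18.099


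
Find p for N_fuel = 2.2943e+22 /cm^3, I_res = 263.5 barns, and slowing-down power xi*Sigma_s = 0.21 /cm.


p = exp(-N * I * 1e-24 / (xi*Sigma_s))
p = exp(-2.2943e+22 * 263.5 * 1e-24 / 0.21)
p = 3.1443e-13

3.1443e-13


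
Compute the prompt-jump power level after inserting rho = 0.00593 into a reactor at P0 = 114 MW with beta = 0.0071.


P1/P0 = beta / (beta - rho)
P1/P0 = 0.0071 / (0.0071 - 0.00593) = 6.068376
P1 = 114 * 6.068376 = 691.79 MW

691.79


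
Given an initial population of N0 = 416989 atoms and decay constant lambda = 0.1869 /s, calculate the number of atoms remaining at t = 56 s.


N = N0 * exp(-lambda * t)
N = 416989 * exp(-0.1869 * 56)
N = 11.875

11.875


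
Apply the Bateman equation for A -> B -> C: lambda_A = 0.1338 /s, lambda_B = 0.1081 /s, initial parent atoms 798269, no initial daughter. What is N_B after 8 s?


N_B(t) = lambda_A * N_A0 / (lambda_B - lambda_A) * [exp(-lambda_A*t) - exp(-lambda_B*t)]
exp(-0.1338*8) = 0.3428713; exp(-0.1081*8) = 0.4211358
N_B = 0.1338 * 798269 / (0.1081 - 0.1338) * (0.3428713 - 0.4211358)
N_B = 325265

325265


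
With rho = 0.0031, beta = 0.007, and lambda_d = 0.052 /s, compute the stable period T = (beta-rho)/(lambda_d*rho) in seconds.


T = (beta - rho) / (lambda_d * rho)
T = (0.007 - 0.0031) / (0.052 * 0.0031)
T = 24.194 s

24.194


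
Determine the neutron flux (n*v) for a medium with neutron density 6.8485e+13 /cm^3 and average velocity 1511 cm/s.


phi = n * v
phi = 6.8485e+13 * 1511
phi = 1.0348e+17 /cm^2/s

1.0348e+17


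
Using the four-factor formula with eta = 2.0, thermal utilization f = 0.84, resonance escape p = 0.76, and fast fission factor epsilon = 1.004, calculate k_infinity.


k_inf = eta * f * p * epsilon
k_inf = 2.0 * 0.84 * 0.76 * 1.004
k_inf = 1.2819

1.2819


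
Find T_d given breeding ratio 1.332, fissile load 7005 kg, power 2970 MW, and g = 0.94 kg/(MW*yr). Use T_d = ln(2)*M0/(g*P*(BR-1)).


Breeding gain G = BR - 1 = 1.332 - 1 = 0.332
Fissile production rate = g * P * G = 0.94 * 2970 * 0.332 = 926.8776 kg/yr
T_d = ln(2) * M0 / (g * P * G)
T_d = ln(2) * 7005 / 926.8776 = 5.2386 yr

5.2386


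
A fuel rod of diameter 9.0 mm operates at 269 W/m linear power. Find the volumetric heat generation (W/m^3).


r = D / 2 / 1000 = 9.0 / 2 / 1000 = 0.0045 m
q''' = q' / (pi * r^2)
q''' = 269 / (pi * 0.0045^2)
q''' = 4.2284e+06 W/m^3

4.2284e+06


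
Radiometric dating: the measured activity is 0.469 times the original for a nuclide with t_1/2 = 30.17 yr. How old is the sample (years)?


lambda = ln(2) / t_half = ln(2) / 30.17 = 0.02297472 /yr
t = -ln(A/A0) / lambda
t = -ln(0.469) / 0.02297472
t = 32.956 yr

32.956


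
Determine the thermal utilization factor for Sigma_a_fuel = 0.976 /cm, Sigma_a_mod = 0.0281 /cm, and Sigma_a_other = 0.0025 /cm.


f = Sigma_a_fuel / (Sigma_a_fuel + Sigma_a_mod + Sigma_a_other)
f = 0.976 / (0.976 + 0.0281 + 0.0025)
f = 0.96960

0.96960


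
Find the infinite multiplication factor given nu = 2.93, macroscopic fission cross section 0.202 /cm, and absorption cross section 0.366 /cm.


k_inf = nu * Sigma_f / Sigma_a
k_inf = 2.93 * 0.202 / 0.366
k_inf = 1.6171

1.6171


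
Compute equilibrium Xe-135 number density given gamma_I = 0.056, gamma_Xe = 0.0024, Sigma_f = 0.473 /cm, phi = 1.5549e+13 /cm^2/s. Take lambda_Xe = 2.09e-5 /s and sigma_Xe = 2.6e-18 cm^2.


Xe_eq = (gamma_I + gamma_Xe) * Sigma_f * phi / (lambda_Xe + sigma_Xe * phi)
Numerator = (0.056 + 0.0024) * 0.473 * 1.5549e+13 = 4.295131e+11
Denominator = 2.09e-5 + 2.6e-18 * 1.5549e+13 = 6.132740e-05
Xe_eq = 4.295131e+11 / 6.132740e-05 = 7.0036e+15 /cm^3

7.0036e+15


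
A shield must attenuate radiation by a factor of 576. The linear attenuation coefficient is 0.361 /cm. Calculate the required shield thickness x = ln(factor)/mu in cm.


x = ln(factor) / mu
x = ln(576) / 0.361
x = 17.607 cm

17.607


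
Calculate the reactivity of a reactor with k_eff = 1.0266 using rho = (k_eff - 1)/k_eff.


rho = (k_eff - 1) / k_eff
rho = (1.0266 - 1) / 1.0266
rho = 0.025911

0.025911


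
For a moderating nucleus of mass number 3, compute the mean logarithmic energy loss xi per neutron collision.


xi = 1 + (A-1)^2/(2A) * ln((A-1)/(A+1))
xi = 1 + (3-1)^2/(2*3) * ln((3-1)/(3 +1))
xi = 0.53790

0.53790


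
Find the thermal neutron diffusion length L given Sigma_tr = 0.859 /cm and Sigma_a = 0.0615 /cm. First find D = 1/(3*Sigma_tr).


D = 1 / (3 * Sigma_tr) = 1 / (3 * 0.859) = 0.3880481 cm
L = sqrt(D / Sigma_a)
L = sqrt(0.3880481 / 0.0615)
L = 2.5119 cm

2.5119


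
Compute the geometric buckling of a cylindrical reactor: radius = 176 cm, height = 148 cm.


B^2 = (2.405/R)^2 + (pi/H)^2
B^2 = (2.405/176)^2 + (pi/148)^2
B^2 = 6.3731e-04 /cm^2

6.3731e-04


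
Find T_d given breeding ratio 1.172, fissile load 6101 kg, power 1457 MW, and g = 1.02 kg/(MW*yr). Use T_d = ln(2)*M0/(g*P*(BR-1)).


Breeding gain G = BR - 1 = 1.172 - 1 = 0.172
Fissile production rate = g * P * G = 1.02 * 1457 * 0.172 = 255.61608 kg/yr
T_d = ln(2) * M0 / (g * P * G)
T_d = ln(2) * 6101 / 255.61608 = 16.544 yr

16.544


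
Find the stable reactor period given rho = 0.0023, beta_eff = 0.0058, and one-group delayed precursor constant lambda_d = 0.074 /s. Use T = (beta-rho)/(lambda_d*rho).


T = (beta - rho) / (lambda_d * rho)
T = (0.0058 - 0.0023) / (0.074 * 0.0023)
T = 20.564 s

20.564


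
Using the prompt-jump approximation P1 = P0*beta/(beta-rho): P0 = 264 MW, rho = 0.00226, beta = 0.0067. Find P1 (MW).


P1/P0 = beta / (beta - rho)
P1/P0 = 0.0067 / (0.0067 - 0.00226) = 1.509009
P1 = 264 * 1.509009 = 398.38 MW

398.38


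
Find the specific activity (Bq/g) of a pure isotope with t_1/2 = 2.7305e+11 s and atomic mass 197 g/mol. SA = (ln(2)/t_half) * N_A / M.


lambda = ln(2) / t_half = ln(2) / 2.7305e+11 = 2.538536e-12 /s
SA = lambda * N_A / M
SA = 2.538536e-12 * 6.022e23 / 197
SA = 7.7599e+09 Bq/g

7.7599e+09


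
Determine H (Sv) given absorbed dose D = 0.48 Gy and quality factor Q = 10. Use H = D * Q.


H = D * Q
H = 0.48 * 10
H = 4.8000 Sv

4.8000


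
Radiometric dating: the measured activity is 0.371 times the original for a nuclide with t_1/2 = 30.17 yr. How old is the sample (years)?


lambda = ln(2) / t_half = ln(2) / 30.17 = 0.02297472 /yr
t = -ln(A/A0) / lambda
t = -ln(0.371) / 0.02297472
t = 43.158 yr

43.158


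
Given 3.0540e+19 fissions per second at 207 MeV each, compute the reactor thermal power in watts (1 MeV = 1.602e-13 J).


P = fission_rate * E_MeV * 1.602e-13
P = 3.0540e+19 * 207 * 1.602e-13
P = 1.0127e+09 W

1.0127e+09


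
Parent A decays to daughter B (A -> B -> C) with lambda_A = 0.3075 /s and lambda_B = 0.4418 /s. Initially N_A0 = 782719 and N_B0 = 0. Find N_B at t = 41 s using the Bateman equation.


N_B(t) = lambda_A * N_A0 / (lambda_B - lambda_A) * [exp(-lambda_A*t) - exp(-lambda_B*t)]
exp(-0.3075*41) = 3.346820e-06; exp(-0.4418*41) = 1.359179e-08
N_B = 0.3075 * 782719 / (0.4418 - 0.3075) * (3.346820e-06 - 1.359179e-08)
N_B = 5.9737

5.9737


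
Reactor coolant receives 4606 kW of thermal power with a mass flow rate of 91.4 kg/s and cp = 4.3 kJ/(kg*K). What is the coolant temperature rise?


dT = Q / (m_dot * cp)
dT = 4606 / (91.4 * 4.3)
dT = 11.720 C

11.720


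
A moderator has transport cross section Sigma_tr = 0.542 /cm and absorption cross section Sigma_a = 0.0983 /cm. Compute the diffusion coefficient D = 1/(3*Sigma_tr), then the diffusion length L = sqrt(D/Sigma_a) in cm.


D = 1 / (3 * Sigma_tr) = 1 / (3 * 0.542) = 0.6150062 cm
L = sqrt(D / Sigma_a)
L = sqrt(0.6150062 / 0.0983)
L = 2.5013 cm

2.5013


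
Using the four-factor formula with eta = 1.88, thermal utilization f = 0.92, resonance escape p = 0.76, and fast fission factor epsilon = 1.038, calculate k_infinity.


k_inf = eta * f * p * epsilon
k_inf = 1.88 * 0.92 * 0.76 * 1.038
k_inf = 1.3644

1.3644


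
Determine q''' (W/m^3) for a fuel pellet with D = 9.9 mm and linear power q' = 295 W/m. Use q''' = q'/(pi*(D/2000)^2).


r = D / 2 / 1000 = 9.9 / 2 / 1000 = 0.00495 m
q''' = q' / (pi * r^2)
q''' = 295 / (pi * 0.00495^2)
q''' = 3.8323e+06 W/m^3

3.8323e+06


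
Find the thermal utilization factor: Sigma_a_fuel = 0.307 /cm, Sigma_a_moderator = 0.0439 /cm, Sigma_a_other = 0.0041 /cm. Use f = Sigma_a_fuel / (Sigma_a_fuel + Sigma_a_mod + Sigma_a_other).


f = Sigma_a_fuel / (Sigma_a_fuel + Sigma_a_mod + Sigma_a_other)
f = 0.307 / (0.307 + 0.0439 + 0.0041)
f = 0.86479

0.86479


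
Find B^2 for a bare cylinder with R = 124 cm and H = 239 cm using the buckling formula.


B^2 = (2.405/R)^2 + (pi/H)^2
B^2 = (2.405/124)^2 + (pi/239)^2
B^2 = 5.4896e-04 /cm^2

5.4896e-04


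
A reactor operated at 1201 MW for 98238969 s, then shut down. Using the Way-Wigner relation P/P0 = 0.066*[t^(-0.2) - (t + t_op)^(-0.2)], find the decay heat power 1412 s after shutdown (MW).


P/P0 = 0.066 * [t^(-0.2) - (t + t_op)^(-0.2)]
P/P0 = 0.066 * [1412^(-0.2) - (1412 + 98238969)^(-0.2)]
P/P0 = 0.066 * [0.2344407 - 0.02520821] = 0.01380934
P = 1201 * 0.01380934 = 16.585 MW

16.585


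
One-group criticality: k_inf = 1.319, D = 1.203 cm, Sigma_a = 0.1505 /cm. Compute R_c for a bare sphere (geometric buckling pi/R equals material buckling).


L^2 = D / Sigma_a = 1.203 / 0.1505 = 7.993355 cm^2
B_m^2 = (k_inf - 1) / L^2 = (1.319 - 1) / 7.993355 = 0.03990815 /cm^2
For a bare sphere: B_g = pi/R, so R_c = pi / sqrt(B_m^2)
R_c = pi / sqrt(0.03990815) = 15.726 cm

15.726


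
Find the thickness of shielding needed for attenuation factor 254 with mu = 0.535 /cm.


x = ln(factor) / mu
x = ln(254) / 0.535
x = 10.350 cm

10.350


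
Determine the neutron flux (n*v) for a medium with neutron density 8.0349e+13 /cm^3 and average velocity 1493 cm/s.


phi = n * v
phi = 8.0349e+13 * 1493
phi = 1.1996e+17 /cm^2/s

1.1996e+17


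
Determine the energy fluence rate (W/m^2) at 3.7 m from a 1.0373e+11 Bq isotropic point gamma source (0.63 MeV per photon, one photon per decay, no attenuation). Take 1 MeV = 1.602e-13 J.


psi = A * E * 1.602e-13 / (4*pi*r^2)
psi = 1.0373e+11 * 0.63 * 1.602e-13 / (4*pi*3.7^2)
psi = 6.0855e-05 W/m^2

6.0855e-05


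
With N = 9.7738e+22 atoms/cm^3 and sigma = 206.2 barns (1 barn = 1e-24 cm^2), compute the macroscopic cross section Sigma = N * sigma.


Sigma = N * sigma_barns * 1e-24
Sigma = 9.7738e+22 * 206.2 * 1e-24
Sigma = 20.154 /cm

20.154


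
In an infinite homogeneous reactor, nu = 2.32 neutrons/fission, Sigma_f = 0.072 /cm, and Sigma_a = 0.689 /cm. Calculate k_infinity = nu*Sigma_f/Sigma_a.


k_inf = nu * Sigma_f / Sigma_a
k_inf = 2.32 * 0.072 / 0.689
k_inf = 0.24244

0.24244


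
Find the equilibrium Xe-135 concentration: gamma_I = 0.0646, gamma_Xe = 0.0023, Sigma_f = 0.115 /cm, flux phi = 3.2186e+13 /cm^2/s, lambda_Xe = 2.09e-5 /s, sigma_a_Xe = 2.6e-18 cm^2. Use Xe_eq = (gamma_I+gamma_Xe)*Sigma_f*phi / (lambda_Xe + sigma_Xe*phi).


Xe_eq = (gamma_I + gamma_Xe) * Sigma_f * phi / (lambda_Xe + sigma_Xe * phi)
Numerator = (0.0646 + 0.0023) * 0.115 * 3.2186e+13 = 2.476230e+11
Denominator = 2.09e-5 + 2.6e-18 * 3.2186e+13 = 1.045836e-04
Xe_eq = 2.476230e+11 / 1.045836e-04 = 2.3677e+15 /cm^3

2.3677e+15


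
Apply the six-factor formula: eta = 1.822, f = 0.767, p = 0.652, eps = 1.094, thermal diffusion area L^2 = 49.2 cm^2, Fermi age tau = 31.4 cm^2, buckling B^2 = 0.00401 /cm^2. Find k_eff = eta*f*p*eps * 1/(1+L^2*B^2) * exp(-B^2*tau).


k_inf = eta*f*p*eps = 1.822*0.767*0.652*1.094 = 0.9968014
P_TNL = 1/(1 + L^2*B^2) = 1/(1 + 49.2*0.00401) = 0.8352181
P_FNL = exp(-B^2*tau) = exp(-0.00401*31.4) = 0.8816907
k_eff = k_inf * P_TNL * P_FNL = 0.9968014 * 0.8352181 * 0.8816907
k_eff = 0.73405

0.73405


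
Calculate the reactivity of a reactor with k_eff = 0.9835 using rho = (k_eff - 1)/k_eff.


rho = (k_eff - 1) / k_eff
rho = (0.9835 - 1) / 0.9835
rho = -0.016777

-0.016777


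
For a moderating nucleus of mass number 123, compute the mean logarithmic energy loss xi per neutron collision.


xi = 1 + (A-1)^2/(2A) * ln((A-1)/(A+1))
xi = 1 + (123-1)^2/(2*123) * ln((123-1)/(123 +1))
xi = 0.016172

0.016172
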